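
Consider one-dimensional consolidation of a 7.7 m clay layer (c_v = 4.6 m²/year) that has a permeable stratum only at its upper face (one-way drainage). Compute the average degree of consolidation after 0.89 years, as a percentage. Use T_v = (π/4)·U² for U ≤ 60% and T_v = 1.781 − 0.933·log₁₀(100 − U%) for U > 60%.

U ≈ 29.7 %

Drainage path length: H_d = H = 7.7 m (single drainage).
T_v = c_v·t/H_d² = 4.6×0.89/7.7² = 0.06905.
T_v = 0.06905 corresponds to the U ≤ 60% branch:
U = √(4T_v/π) = 0.2965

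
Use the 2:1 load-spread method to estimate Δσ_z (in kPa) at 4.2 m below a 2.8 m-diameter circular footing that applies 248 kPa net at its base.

Δσ_z ≈ 39.7 kPa

By the 2:1 method the load spreads at 1 horizontal : 2 vertical, so at depth z the loaded area has grown by z in each plan dimension:
Δσ ≈ qD²/(D+z)² = 248×2.8²/(2.8+4.2)² = 39.68 kPa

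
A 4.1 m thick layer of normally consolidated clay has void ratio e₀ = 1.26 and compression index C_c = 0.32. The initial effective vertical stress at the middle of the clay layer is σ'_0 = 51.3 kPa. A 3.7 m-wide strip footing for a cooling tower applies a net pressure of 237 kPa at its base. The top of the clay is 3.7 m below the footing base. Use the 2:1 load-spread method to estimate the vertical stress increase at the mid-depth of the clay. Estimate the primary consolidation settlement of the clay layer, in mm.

Mid-depth of clay below the footing base: z = 3.7 + 4.1/2 = 5.75 m.
Stress increase at mid-clay by the 2:1 spreading method:
Δσ = qB/(B+z) = 237×3.7/(3.7+5.75) = 92.794 kPa
Final effective stress: σ'_f = σ'_0 + Δσ = 51.3 + 92.794 = 144.09 kPa.
Normally consolidated clay, so the full stress increment lies on the virgin compression line:
S_c = C_c·H/(1+e₀)·log₁₀(σ'_f/σ'_0) = 0.32×4.1/(1+1.26)×log₁₀(144.09/51.3)
    = 0.58053 × 0.44852 = 0.2604 m

S_c ≈ 260 mm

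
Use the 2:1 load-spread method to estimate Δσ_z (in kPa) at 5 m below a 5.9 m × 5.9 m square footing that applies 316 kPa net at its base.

Δσ_z ≈ 92.6 kPa

By the 2:1 method the load spreads at 1 horizontal : 2 vertical, so at depth z the loaded area has grown by z in each plan dimension:
Δσ = qBL/((B+z)(L+z)) = 316×5.9×5.9/((5.9+5)(5.9+5)) = 92.584 kPa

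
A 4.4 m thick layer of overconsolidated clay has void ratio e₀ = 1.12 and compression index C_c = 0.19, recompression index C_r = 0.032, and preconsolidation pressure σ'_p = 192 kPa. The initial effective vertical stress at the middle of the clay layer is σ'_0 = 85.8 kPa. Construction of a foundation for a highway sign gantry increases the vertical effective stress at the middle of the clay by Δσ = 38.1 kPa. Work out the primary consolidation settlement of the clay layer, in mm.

S_c ≈ 10.6 mm

Final effective stress: σ'_f = 85.8 + 38.1 = 123.9 kPa.
σ'_f = 123.9 ≤ σ'_p = 192 kPa, so the clay remains overconsolidated and only the recompression index applies:
S_c = C_r·H/(1+e₀)·log₁₀(σ'_f/σ'_0) = 0.032×4.4/2.12×log₁₀(123.9/85.8)
    = 0.066416 × 0.15958 = 0.0106 m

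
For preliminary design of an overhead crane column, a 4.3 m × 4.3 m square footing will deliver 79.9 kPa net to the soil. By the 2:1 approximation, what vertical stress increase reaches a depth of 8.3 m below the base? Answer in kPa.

By the 2:1 method the load spreads at 1 horizontal : 2 vertical, so at depth z the loaded area has grown by z in each plan dimension:
Δσ = qBL/((B+z)(L+z)) = 79.9×4.3×4.3/((4.3+8.3)(4.3+8.3)) = 9.3056 kPa

Δσ_z ≈ 9.31 kPa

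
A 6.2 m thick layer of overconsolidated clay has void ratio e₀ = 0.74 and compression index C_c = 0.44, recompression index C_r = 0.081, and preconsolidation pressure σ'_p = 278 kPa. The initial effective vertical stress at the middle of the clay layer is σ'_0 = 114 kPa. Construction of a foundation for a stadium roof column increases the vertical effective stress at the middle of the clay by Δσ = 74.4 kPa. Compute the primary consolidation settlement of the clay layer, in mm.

Final effective stress: σ'_f = 114 + 74.4 = 188.4 kPa.
σ'_f = 188.4 ≤ σ'_p = 278 kPa, so the clay remains overconsolidated and only the recompression index applies:
S_c = C_r·H/(1+e₀)·log₁₀(σ'_f/σ'_0) = 0.081×6.2/1.74×log₁₀(188.4/114)
    = 0.28862 × 0.21818 = 0.06297 m

S_c ≈ 63 mm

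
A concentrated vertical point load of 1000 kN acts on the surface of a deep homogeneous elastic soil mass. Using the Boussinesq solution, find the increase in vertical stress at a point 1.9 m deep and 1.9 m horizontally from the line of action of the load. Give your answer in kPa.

Boussinesq vertical stress below a point load on an elastic half-space:
Δσ_z = 3P/(2πz²) · [1 + (r/z)²]^(−5/2)
r/z = 1.9/1.9 = 1; [1+(r/z)²]^(−5/2) = 0.17678.
Δσ_z = 3×1000/(2π×1.9²) × 0.17678 = 132.26 × 0.17678 = 23.38 kPa

Δσ_z ≈ 23.4 kPa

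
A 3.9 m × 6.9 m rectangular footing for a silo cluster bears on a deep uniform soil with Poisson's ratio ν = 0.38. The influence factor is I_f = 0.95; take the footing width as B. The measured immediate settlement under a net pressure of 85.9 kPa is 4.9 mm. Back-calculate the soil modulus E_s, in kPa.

E_s ≈ 55600 kPa

S_e = q·B·(1−ν²)/E_s · I_f  ⇒  E_s = q·B·(1−ν²)·I_f / S_e.
E_s = 85.9 × 3.9 × 0.8556 × 0.95 / 0.0049 = 55570 kPa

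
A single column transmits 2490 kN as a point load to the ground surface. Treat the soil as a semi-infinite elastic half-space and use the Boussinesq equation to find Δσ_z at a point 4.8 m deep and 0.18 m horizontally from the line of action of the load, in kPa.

Δσ_z ≈ 51.4 kPa

Boussinesq vertical stress below a point load on an elastic half-space:
Δσ_z = 3P/(2πz²) · [1 + (r/z)²]^(−5/2)
r/z = 0.18/4.8 = 0.0375; [1+(r/z)²]^(−5/2) = 0.99649.
Δσ_z = 3×2490/(2π×4.8²) × 0.99649 = 51.601 × 0.99649 = 51.42 kPa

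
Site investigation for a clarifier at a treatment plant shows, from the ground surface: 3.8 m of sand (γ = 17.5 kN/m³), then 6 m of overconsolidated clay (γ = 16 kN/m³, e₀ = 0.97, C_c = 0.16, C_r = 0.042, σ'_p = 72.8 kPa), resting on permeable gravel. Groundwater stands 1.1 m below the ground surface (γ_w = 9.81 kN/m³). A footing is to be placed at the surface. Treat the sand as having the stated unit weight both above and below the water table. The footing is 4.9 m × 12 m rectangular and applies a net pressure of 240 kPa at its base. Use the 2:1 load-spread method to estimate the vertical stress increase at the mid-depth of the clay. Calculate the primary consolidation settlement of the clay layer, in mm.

Mid-depth of clay below the ground surface: z = 3.8 + 6/2 = 6.8 m.
Total vertical stress at mid-clay: σ_v = 17.5×3.8 + 16×3 = 114.5 kPa.
Pore pressure: u = 9.81×(6.8 − 1.1) = 55.917 kPa.
Initial effective stress: σ'_0 = σ_v − u = 114.5 − 55.917 = 58.583 kPa.
Stress increase at mid-clay by the 2:1 spreading method:
Δσ = qBL/((B+z)(L+z)) = 240×4.9×12/((4.9+6.8)(12+6.8)) = 64.157 kPa
Final effective stress: σ'_f = 58.583 + 64.157 = 122.74 kPa.
σ'_f = 122.74 > σ'_p = 72.8 kPa, so the stress path crosses the preconsolidation pressure — recompression up to σ'_p, then virgin compression beyond:
S_c = H/(1+e₀)·[C_r·log₁₀(σ'_p/σ'_0) + C_c·log₁₀(σ'_f/σ'_p)]
    = 6/1.97 × [0.042×log₁₀(72.8/58.583) + 0.16×log₁₀(122.74/72.8)]
    = 3.0457 × [0.0039631 + 0.036297] = 0.1226 m

S_c ≈ 123 mm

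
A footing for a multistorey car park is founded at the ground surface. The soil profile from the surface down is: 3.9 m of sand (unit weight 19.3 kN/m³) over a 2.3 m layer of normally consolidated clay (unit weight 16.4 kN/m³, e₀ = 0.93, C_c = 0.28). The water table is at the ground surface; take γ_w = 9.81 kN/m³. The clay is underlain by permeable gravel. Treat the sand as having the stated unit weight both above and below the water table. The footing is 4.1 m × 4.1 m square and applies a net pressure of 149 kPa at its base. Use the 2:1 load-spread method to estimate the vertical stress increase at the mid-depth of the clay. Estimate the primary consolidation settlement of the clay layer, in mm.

Mid-depth of clay below the ground surface: z = 3.9 + 2.3/2 = 5.05 m.
Total vertical stress at mid-clay: σ_v = 19.3×3.9 + 16.4×1.15 = 94.13 kPa.
Pore pressure: u = 9.81×(5.05 − 0) = 49.541 kPa.
Initial effective stress: σ'_0 = σ_v − u = 94.13 − 49.541 = 44.589 kPa.
Stress increase at mid-clay by the 2:1 spreading method:
Δσ = qBL/((B+z)(L+z)) = 149×4.1×4.1/((4.1+5.05)(4.1+5.05)) = 29.917 kPa
Final effective stress: σ'_f = σ'_0 + Δσ = 44.589 + 29.917 = 74.506 kPa.
Normally consolidated clay, so the full stress increment lies on the virgin compression line:
S_c = C_c·H/(1+e₀)·log₁₀(σ'_f/σ'_0) = 0.28×2.3/(1+0.93)×log₁₀(74.506/44.589)
    = 0.33368 × 0.22296 = 0.0744 m

S_c ≈ 74.4 mm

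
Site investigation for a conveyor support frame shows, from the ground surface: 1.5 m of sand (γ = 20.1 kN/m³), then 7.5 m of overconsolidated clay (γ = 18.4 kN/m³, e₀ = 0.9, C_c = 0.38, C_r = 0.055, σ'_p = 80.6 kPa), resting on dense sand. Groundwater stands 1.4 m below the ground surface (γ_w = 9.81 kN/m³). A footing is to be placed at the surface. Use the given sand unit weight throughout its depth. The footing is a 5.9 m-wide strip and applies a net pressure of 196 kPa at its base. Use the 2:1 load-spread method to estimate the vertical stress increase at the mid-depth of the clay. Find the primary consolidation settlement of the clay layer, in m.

S_c ≈ 0.493 m

Mid-depth of clay below the ground surface: z = 1.5 + 7.5/2 = 5.25 m.
Total vertical stress at mid-clay: σ_v = 20.1×1.5 + 18.4×3.75 = 99.15 kPa.
Pore pressure: u = 9.81×(5.25 − 1.4) = 37.769 kPa.
Initial effective stress: σ'_0 = σ_v − u = 99.15 − 37.769 = 61.381 kPa.
Stress increase at mid-clay by the 2:1 spreading method:
Δσ = qB/(B+z) = 196×5.9/(5.9+5.25) = 103.71 kPa
Final effective stress: σ'_f = 61.381 + 103.71 = 165.09 kPa.
σ'_f = 165.09 > σ'_p = 80.6 kPa, so the stress path crosses the preconsolidation pressure — recompression up to σ'_p, then virgin compression beyond:
S_c = H/(1+e₀)·[C_r·log₁₀(σ'_p/σ'_0) + C_c·log₁₀(σ'_f/σ'_p)]
    = 7.5/1.9 × [0.055×log₁₀(80.6/61.381) + 0.38×log₁₀(165.09/80.6)]
    = 3.9474 × [0.0065066 + 0.11833] = 0.4928 m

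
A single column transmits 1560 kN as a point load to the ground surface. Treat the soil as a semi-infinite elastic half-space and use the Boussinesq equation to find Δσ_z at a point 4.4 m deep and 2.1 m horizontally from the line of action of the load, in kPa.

Boussinesq vertical stress below a point load on an elastic half-space:
Δσ_z = 3P/(2πz²) · [1 + (r/z)²]^(−5/2)
r/z = 2.1/4.4 = 0.47727; [1+(r/z)²]^(−5/2) = 0.59867.
Δσ_z = 3×1560/(2π×4.4²) × 0.59867 = 38.473 × 0.59867 = 23.03 kPa

Δσ_z ≈ 23 kPa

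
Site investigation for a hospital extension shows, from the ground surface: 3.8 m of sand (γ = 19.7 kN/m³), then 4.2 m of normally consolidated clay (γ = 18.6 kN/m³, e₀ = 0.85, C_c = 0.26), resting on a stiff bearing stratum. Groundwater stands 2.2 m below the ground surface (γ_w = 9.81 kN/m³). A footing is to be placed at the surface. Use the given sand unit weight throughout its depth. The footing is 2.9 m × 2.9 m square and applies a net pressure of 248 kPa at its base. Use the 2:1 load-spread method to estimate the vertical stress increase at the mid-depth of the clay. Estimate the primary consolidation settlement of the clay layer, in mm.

Mid-depth of clay below the ground surface: z = 3.8 + 4.2/2 = 5.9 m.
Total vertical stress at mid-clay: σ_v = 19.7×3.8 + 18.6×2.1 = 113.92 kPa.
Pore pressure: u = 9.81×(5.9 − 2.2) = 36.297 kPa.
Initial effective stress: σ'_0 = σ_v − u = 113.92 − 36.297 = 77.623 kPa.
Stress increase at mid-clay by the 2:1 spreading method:
Δσ = qBL/((B+z)(L+z)) = 248×2.9×2.9/((2.9+5.9)(2.9+5.9)) = 26.933 kPa
Final effective stress: σ'_f = σ'_0 + Δσ = 77.623 + 26.933 = 104.56 kPa.
Normally consolidated clay, so the full stress increment lies on the virgin compression line:
S_c = C_c·H/(1+e₀)·log₁₀(σ'_f/σ'_0) = 0.26×4.2/(1+0.85)×log₁₀(104.56/77.623)
    = 0.59027 × 0.12938 = 0.07637 m

S_c ≈ 76.4 mm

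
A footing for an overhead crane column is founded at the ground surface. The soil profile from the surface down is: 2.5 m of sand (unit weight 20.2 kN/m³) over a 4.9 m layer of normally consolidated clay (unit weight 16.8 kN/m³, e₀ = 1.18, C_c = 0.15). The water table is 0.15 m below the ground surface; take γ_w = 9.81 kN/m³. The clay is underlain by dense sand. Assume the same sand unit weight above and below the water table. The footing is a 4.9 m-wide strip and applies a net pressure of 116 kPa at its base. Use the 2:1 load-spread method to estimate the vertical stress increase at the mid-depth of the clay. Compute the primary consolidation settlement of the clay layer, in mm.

S_c ≈ 122 mm

Mid-depth of clay below the ground surface: z = 2.5 + 4.9/2 = 4.95 m.
Total vertical stress at mid-clay: σ_v = 20.2×2.5 + 16.8×2.45 = 91.66 kPa.
Pore pressure: u = 9.81×(4.95 − 0.15) = 47.088 kPa.
Initial effective stress: σ'_0 = σ_v − u = 91.66 − 47.088 = 44.572 kPa.
Stress increase at mid-clay by the 2:1 spreading method:
Δσ = qB/(B+z) = 116×4.9/(4.9+4.95) = 57.706 kPa
Final effective stress: σ'_f = σ'_0 + Δσ = 44.572 + 57.706 = 102.28 kPa.
Normally consolidated clay, so the full stress increment lies on the virgin compression line:
S_c = C_c·H/(1+e₀)·log₁₀(σ'_f/σ'_0) = 0.15×4.9/(1+1.18)×log₁₀(102.28/44.572)
    = 0.33716 × 0.36073 = 0.1216 m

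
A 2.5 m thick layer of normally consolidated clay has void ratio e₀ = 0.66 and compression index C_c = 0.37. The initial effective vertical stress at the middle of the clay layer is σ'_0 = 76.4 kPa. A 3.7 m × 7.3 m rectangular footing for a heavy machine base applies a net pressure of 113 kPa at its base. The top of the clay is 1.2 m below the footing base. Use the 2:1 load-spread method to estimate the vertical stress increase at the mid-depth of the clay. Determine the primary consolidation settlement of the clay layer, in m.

S_c ≈ 0.124 m

Mid-depth of clay below the footing base: z = 1.2 + 2.5/2 = 2.45 m.
Stress increase at mid-clay by the 2:1 spreading method:
Δσ = qBL/((B+z)(L+z)) = 113×3.7×7.3/((3.7+2.45)(7.3+2.45)) = 50.901 kPa
Final effective stress: σ'_f = σ'_0 + Δσ = 76.4 + 50.901 = 127.3 kPa.
Normally consolidated clay, so the full stress increment lies on the virgin compression line:
S_c = C_c·H/(1+e₀)·log₁₀(σ'_f/σ'_0) = 0.37×2.5/(1+0.66)×log₁₀(127.3/76.4)
    = 0.55723 × 0.22174 = 0.1236 m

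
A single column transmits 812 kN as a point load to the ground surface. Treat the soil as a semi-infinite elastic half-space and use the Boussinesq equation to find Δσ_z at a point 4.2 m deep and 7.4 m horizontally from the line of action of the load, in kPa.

Δσ_z ≈ 0.644 kPa

Boussinesq vertical stress below a point load on an elastic half-space:
Δσ_z = 3P/(2πz²) · [1 + (r/z)²]^(−5/2)
r/z = 7.4/4.2 = 1.7619; [1+(r/z)²]^(−5/2) = 0.029302.
Δσ_z = 3×812/(2π×4.2²) × 0.029302 = 21.979 × 0.029302 = 0.644 kPa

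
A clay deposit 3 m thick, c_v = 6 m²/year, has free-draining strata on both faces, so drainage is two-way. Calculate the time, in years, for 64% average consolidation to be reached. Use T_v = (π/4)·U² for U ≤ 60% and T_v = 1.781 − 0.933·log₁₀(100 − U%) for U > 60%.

t ≈ 0.123 years

Drainage path length: H_d = H/2 = 1.5 m (double drainage).
U > 60%: T_v = 1.781 − 0.933·log₁₀(100 − 64) = 0.32897.
t = T_v·H_d²/c_v = 0.32897×1.5²/6 = 0.1234 years.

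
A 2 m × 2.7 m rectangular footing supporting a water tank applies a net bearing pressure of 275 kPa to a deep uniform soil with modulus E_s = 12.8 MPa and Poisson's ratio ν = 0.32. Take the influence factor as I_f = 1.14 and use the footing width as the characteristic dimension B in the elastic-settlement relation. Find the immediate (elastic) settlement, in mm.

S_e ≈ 44 mm

Immediate (elastic) settlement: S_e = q·B·(1−ν²)/E_s · I_f.
E_s = 12.8 MPa = 12800 kPa.
S_e = 275 × 2 × (1 − 0.32²) / 12800 × 1.14
    = 275 × 2 × 0.8976 / 12800 × 1.14
    = 0.04397 m = 43.97 mm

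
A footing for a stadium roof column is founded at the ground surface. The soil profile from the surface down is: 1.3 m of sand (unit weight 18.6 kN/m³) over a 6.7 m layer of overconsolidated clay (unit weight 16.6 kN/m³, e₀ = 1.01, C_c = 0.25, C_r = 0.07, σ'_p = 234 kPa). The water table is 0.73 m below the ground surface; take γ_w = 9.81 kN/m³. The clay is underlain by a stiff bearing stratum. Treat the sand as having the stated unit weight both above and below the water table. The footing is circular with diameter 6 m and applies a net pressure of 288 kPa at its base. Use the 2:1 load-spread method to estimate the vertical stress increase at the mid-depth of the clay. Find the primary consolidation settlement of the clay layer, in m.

S_c ≈ 0.118 m

Mid-depth of clay below the ground surface: z = 1.3 + 6.7/2 = 4.65 m.
Total vertical stress at mid-clay: σ_v = 18.6×1.3 + 16.6×3.35 = 79.79 kPa.
Pore pressure: u = 9.81×(4.65 − 0.73) = 38.455 kPa.
Initial effective stress: σ'_0 = σ_v − u = 79.79 − 38.455 = 41.335 kPa.
Stress increase at mid-clay by the 2:1 spreading method:
Δσ ≈ qD²/(D+z)² = 288×6²/(6+4.65)² = 91.41 kPa
Final effective stress: σ'_f = 41.335 + 91.41 = 132.75 kPa.
σ'_f = 132.75 ≤ σ'_p = 234 kPa, so the clay remains overconsolidated and only the recompression index applies:
S_c = C_r·H/(1+e₀)·log₁₀(σ'_f/σ'_0) = 0.07×6.7/2.01×log₁₀(132.75/41.335)
    = 0.23333 × 0.50672 = 0.1182 m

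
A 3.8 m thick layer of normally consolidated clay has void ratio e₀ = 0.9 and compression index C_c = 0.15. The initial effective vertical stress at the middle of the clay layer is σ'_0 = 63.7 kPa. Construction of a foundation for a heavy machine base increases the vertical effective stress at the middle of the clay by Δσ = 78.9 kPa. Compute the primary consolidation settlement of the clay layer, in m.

S_c ≈ 0.105 m

Final effective stress: σ'_f = σ'_0 + Δσ = 63.7 + 78.9 = 142.6 kPa.
Normally consolidated clay, so the full stress increment lies on the virgin compression line:
S_c = C_c·H/(1+e₀)·log₁₀(σ'_f/σ'_0) = 0.15×3.8/(1+0.9)×log₁₀(142.6/63.7)
    = 0.3 × 0.34998 = 0.105 m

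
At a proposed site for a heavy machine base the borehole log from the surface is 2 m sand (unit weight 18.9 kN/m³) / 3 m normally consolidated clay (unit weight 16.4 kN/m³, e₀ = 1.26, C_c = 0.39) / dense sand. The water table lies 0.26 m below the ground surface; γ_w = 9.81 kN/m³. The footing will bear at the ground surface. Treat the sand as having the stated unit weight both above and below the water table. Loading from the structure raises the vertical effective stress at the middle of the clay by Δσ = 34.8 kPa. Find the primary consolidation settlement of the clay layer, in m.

Mid-depth of clay below the ground surface: z = 2 + 3/2 = 3.5 m.
Total vertical stress at mid-clay: σ_v = 18.9×2 + 16.4×1.5 = 62.4 kPa.
Pore pressure: u = 9.81×(3.5 − 0.26) = 31.784 kPa.
Initial effective stress: σ'_0 = σ_v − u = 62.4 − 31.784 = 30.616 kPa.
Final effective stress: σ'_f = σ'_0 + Δσ = 30.616 + 34.8 = 65.416 kPa.
Normally consolidated clay, so the full stress increment lies on the virgin compression line:
S_c = C_c·H/(1+e₀)·log₁₀(σ'_f/σ'_0) = 0.39×3/(1+1.26)×log₁₀(65.416/30.616)
    = 0.5177 × 0.32974 = 0.1707 m

S_c ≈ 0.171 m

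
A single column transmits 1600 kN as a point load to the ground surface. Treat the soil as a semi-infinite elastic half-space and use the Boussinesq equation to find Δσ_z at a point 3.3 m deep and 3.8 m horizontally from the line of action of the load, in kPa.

Boussinesq vertical stress below a point load on an elastic half-space:
Δσ_z = 3P/(2πz²) · [1 + (r/z)²]^(−5/2)
r/z = 3.8/3.3 = 1.1515; [1+(r/z)²]^(−5/2) = 0.12119.
Δσ_z = 3×1600/(2π×3.3²) × 0.12119 = 70.151 × 0.12119 = 8.502 kPa

Δσ_z ≈ 8.5 kPa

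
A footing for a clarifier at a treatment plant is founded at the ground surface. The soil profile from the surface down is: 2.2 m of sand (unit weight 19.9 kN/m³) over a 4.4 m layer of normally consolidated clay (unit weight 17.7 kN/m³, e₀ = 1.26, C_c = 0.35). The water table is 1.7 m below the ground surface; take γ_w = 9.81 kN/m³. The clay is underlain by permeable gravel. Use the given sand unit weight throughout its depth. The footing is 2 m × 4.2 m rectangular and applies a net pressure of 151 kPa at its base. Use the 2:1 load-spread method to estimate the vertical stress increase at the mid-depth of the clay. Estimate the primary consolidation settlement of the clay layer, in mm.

Mid-depth of clay below the ground surface: z = 2.2 + 4.4/2 = 4.4 m.
Total vertical stress at mid-clay: σ_v = 19.9×2.2 + 17.7×2.2 = 82.72 kPa.
Pore pressure: u = 9.81×(4.4 − 1.7) = 26.487 kPa.
Initial effective stress: σ'_0 = σ_v − u = 82.72 − 26.487 = 56.233 kPa.
Stress increase at mid-clay by the 2:1 spreading method:
Δσ = qBL/((B+z)(L+z)) = 151×2×4.2/((2+4.4)(4.2+4.4)) = 23.045 kPa
Final effective stress: σ'_f = σ'_0 + Δσ = 56.233 + 23.045 = 79.278 kPa.
Normally consolidated clay, so the full stress increment lies on the virgin compression line:
S_c = C_c·H/(1+e₀)·log₁₀(σ'_f/σ'_0) = 0.35×4.4/(1+1.26)×log₁₀(79.278/56.233)
    = 0.68142 × 0.14916 = 0.1016 m

S_c ≈ 102 mm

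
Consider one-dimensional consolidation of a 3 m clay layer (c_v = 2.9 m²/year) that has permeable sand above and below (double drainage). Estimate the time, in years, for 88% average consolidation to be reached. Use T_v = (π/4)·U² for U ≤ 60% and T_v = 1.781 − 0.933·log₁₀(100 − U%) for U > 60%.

Drainage path length: H_d = H/2 = 1.5 m (double drainage).
U > 60%: T_v = 1.781 − 0.933·log₁₀(100 − 88) = 0.77412.
t = T_v·H_d²/c_v = 0.77412×1.5²/2.9 = 0.6006 years.

t ≈ 0.601 years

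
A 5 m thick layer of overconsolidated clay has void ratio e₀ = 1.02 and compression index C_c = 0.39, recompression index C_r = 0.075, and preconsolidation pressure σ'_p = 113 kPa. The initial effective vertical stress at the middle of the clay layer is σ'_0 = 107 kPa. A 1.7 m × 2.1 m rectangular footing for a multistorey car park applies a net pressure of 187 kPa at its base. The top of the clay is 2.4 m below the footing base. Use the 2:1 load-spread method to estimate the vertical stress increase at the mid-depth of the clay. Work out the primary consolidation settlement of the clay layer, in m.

Mid-depth of clay below the footing base: z = 2.4 + 5/2 = 4.9 m.
Stress increase at mid-clay by the 2:1 spreading method:
Δσ = qBL/((B+z)(L+z)) = 187×1.7×2.1/((1.7+4.9)(2.1+4.9)) = 14.45 kPa
Final effective stress: σ'_f = 107 + 14.45 = 121.45 kPa.
σ'_f = 121.45 > σ'_p = 113 kPa, so the stress path crosses the preconsolidation pressure — recompression up to σ'_p, then virgin compression beyond:
S_c = H/(1+e₀)·[C_r·log₁₀(σ'_p/σ'_0) + C_c·log₁₀(σ'_f/σ'_p)]
    = 5/2.02 × [0.075×log₁₀(113/107) + 0.39×log₁₀(121.45/113)]
    = 2.4752 × [0.0017771 + 0.012214] = 0.03463 m

S_c ≈ 0.0346 m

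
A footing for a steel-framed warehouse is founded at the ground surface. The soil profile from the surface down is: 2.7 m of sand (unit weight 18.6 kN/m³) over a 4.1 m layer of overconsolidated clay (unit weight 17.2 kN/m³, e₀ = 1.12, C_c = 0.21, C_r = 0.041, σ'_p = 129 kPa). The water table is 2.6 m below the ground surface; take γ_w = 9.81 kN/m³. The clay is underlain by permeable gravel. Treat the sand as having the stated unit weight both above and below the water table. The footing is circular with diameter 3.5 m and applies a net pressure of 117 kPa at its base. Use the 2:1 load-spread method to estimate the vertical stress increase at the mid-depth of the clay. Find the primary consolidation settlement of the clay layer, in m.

S_c ≈ 0.00974 m

Mid-depth of clay below the ground surface: z = 2.7 + 4.1/2 = 4.75 m.
Total vertical stress at mid-clay: σ_v = 18.6×2.7 + 17.2×2.05 = 85.48 kPa.
Pore pressure: u = 9.81×(4.75 − 2.6) = 21.091 kPa.
Initial effective stress: σ'_0 = σ_v − u = 85.48 − 21.091 = 64.389 kPa.
Stress increase at mid-clay by the 2:1 spreading method:
Δσ ≈ qD²/(D+z)² = 117×3.5²/(3.5+4.75)² = 21.058 kPa
Final effective stress: σ'_f = 64.389 + 21.058 = 85.447 kPa.
σ'_f = 85.447 ≤ σ'_p = 129 kPa, so the clay remains overconsolidated and only the recompression index applies:
S_c = C_r·H/(1+e₀)·log₁₀(σ'_f/σ'_0) = 0.041×4.1/2.12×log₁₀(85.447/64.389)
    = 0.079294 × 0.12289 = 0.009744 m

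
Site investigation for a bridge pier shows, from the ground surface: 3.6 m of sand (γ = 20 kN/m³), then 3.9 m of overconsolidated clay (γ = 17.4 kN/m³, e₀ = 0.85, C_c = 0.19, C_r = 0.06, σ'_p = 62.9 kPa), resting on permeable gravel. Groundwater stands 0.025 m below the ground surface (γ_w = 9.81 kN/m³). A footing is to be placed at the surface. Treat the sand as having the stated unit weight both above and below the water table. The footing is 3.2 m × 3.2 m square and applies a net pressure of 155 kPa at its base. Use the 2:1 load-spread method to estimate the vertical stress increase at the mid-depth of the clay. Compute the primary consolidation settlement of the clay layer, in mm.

S_c ≈ 35.4 mm

Mid-depth of clay below the ground surface: z = 3.6 + 3.9/2 = 5.55 m.
Total vertical stress at mid-clay: σ_v = 20×3.6 + 17.4×1.95 = 105.93 kPa.
Pore pressure: u = 9.81×(5.55 − 0.025) = 54.2 kPa.
Initial effective stress: σ'_0 = σ_v − u = 105.93 − 54.2 = 51.73 kPa.
Stress increase at mid-clay by the 2:1 spreading method:
Δσ = qBL/((B+z)(L+z)) = 155×3.2×3.2/((3.2+5.55)(3.2+5.55)) = 20.731 kPa
Final effective stress: σ'_f = 51.73 + 20.731 = 72.461 kPa.
σ'_f = 72.461 > σ'_p = 62.9 kPa, so the stress path crosses the preconsolidation pressure — recompression up to σ'_p, then virgin compression beyond:
S_c = H/(1+e₀)·[C_r·log₁₀(σ'_p/σ'_0) + C_c·log₁₀(σ'_f/σ'_p)]
    = 3.9/1.85 × [0.06×log₁₀(62.9/51.73) + 0.19×log₁₀(72.461/62.9)]
    = 2.1081 × [0.0050945 + 0.011676] = 0.03535 m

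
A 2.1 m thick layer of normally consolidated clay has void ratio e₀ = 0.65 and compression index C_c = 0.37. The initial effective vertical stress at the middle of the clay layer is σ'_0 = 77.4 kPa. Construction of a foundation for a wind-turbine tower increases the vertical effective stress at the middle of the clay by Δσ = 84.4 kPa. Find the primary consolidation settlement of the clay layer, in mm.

S_c ≈ 151 mm

Final effective stress: σ'_f = σ'_0 + Δσ = 77.4 + 84.4 = 161.8 kPa.
Normally consolidated clay, so the full stress increment lies on the virgin compression line:
S_c = C_c·H/(1+e₀)·log₁₀(σ'_f/σ'_0) = 0.37×2.1/(1+0.65)×log₁₀(161.8/77.4)
    = 0.47091 × 0.32024 = 0.1508 m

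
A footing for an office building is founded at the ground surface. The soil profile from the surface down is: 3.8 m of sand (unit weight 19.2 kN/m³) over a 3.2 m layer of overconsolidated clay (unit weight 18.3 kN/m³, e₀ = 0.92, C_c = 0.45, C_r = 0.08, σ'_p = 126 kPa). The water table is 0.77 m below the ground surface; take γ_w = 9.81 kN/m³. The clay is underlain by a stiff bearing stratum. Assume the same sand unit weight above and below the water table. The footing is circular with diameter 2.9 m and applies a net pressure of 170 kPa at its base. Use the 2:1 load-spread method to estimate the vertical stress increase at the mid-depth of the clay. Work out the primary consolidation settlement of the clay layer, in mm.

S_c ≈ 18 mm

Mid-depth of clay below the ground surface: z = 3.8 + 3.2/2 = 5.4 m.
Total vertical stress at mid-clay: σ_v = 19.2×3.8 + 18.3×1.6 = 102.24 kPa.
Pore pressure: u = 9.81×(5.4 − 0.77) = 45.42 kPa.
Initial effective stress: σ'_0 = σ_v − u = 102.24 − 45.42 = 56.82 kPa.
Stress increase at mid-clay by the 2:1 spreading method:
Δσ ≈ qD²/(D+z)² = 170×2.9²/(2.9+5.4)² = 20.753 kPa
Final effective stress: σ'_f = 56.82 + 20.753 = 77.573 kPa.
σ'_f = 77.573 ≤ σ'_p = 126 kPa, so the clay remains overconsolidated and only the recompression index applies:
S_c = C_r·H/(1+e₀)·log₁₀(σ'_f/σ'_0) = 0.08×3.2/1.92×log₁₀(77.573/56.82)
    = 0.13334 × 0.13521 = 0.01803 m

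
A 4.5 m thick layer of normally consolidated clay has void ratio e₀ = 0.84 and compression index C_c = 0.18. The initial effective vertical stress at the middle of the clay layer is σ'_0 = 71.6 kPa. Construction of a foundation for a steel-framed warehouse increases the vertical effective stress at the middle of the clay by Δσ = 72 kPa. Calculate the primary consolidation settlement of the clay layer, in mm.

Final effective stress: σ'_f = σ'_0 + Δσ = 71.6 + 72 = 143.6 kPa.
Normally consolidated clay, so the full stress increment lies on the virgin compression line:
S_c = C_c·H/(1+e₀)·log₁₀(σ'_f/σ'_0) = 0.18×4.5/(1+0.84)×log₁₀(143.6/71.6)
    = 0.44022 × 0.30224 = 0.1331 m

S_c ≈ 133 mm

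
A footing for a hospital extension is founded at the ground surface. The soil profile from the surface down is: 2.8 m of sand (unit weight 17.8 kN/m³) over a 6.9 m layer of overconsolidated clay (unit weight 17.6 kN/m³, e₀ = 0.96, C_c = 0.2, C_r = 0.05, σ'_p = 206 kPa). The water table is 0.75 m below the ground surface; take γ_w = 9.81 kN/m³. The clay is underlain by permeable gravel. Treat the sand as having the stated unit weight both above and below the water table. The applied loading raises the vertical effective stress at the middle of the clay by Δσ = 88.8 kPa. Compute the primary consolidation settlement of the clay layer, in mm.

Mid-depth of clay below the ground surface: z = 2.8 + 6.9/2 = 6.25 m.
Total vertical stress at mid-clay: σ_v = 17.8×2.8 + 17.6×3.45 = 110.56 kPa.
Pore pressure: u = 9.81×(6.25 − 0.75) = 53.955 kPa.
Initial effective stress: σ'_0 = σ_v − u = 110.56 − 53.955 = 56.605 kPa.
Final effective stress: σ'_f = 56.605 + 88.8 = 145.41 kPa.
σ'_f = 145.41 ≤ σ'_p = 206 kPa, so the clay remains overconsolidated and only the recompression index applies:
S_c = C_r·H/(1+e₀)·log₁₀(σ'_f/σ'_0) = 0.05×6.9/1.96×log₁₀(145.41/56.605)
    = 0.17602 × 0.40974 = 0.07212 m

S_c ≈ 72.1 mm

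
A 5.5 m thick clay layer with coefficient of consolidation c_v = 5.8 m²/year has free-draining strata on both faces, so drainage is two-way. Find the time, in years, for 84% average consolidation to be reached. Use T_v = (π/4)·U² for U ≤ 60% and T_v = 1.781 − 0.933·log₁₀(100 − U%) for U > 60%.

t ≈ 0.857 years

Drainage path length: H_d = H/2 = 2.75 m (double drainage).
U > 60%: T_v = 1.781 − 0.933·log₁₀(100 − 84) = 0.65756.
t = T_v·H_d²/c_v = 0.65756×2.75²/5.8 = 0.8574 years.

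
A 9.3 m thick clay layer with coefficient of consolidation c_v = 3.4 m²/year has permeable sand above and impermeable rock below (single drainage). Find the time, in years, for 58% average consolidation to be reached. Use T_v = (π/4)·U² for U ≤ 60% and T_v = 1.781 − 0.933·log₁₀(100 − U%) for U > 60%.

Drainage path length: H_d = H = 9.3 m (single drainage).
U ≤ 60%: T_v = (π/4)·U² = (π/4)×0.58² = 0.26421.
t = T_v·H_d²/c_v = 0.26421×9.3²/3.4 = 6.721 years.

t ≈ 6.72 years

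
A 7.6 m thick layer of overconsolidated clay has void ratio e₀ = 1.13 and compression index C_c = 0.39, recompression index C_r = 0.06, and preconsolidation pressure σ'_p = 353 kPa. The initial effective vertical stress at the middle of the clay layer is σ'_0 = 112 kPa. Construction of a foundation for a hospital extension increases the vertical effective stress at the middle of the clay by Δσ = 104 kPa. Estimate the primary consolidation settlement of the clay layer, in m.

Final effective stress: σ'_f = 112 + 104 = 216 kPa.
σ'_f = 216 ≤ σ'_p = 353 kPa, so the clay remains overconsolidated and only the recompression index applies:
S_c = C_r·H/(1+e₀)·log₁₀(σ'_f/σ'_0) = 0.06×7.6/2.13×log₁₀(216/112)
    = 0.21409 × 0.28524 = 0.06107 m

S_c ≈ 0.0611 m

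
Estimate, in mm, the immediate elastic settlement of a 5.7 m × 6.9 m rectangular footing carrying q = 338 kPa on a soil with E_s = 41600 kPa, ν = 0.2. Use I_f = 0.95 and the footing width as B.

S_e ≈ 42.2 mm

Immediate (elastic) settlement: S_e = q·B·(1−ν²)/E_s · I_f.
S_e = 338 × 5.7 × (1 − 0.2²) / 41600 × 0.95
    = 338 × 5.7 × 0.96 / 41600 × 0.95
    = 0.04224 m = 42.24 mm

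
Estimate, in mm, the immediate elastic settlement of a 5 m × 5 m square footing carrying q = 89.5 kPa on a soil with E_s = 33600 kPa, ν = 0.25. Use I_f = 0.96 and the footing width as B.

S_e ≈ 12 mm

Immediate (elastic) settlement: S_e = q·B·(1−ν²)/E_s · I_f.
S_e = 89.5 × 5 × (1 − 0.25²) / 33600 × 0.96
    = 89.5 × 5 × 0.9375 / 33600 × 0.96
    = 0.01199 m = 11.99 mm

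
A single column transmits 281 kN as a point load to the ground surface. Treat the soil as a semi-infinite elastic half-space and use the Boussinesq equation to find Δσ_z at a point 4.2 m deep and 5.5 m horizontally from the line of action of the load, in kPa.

Boussinesq vertical stress below a point load on an elastic half-space:
Δσ_z = 3P/(2πz²) · [1 + (r/z)²]^(−5/2)
r/z = 5.5/4.2 = 1.3095; [1+(r/z)²]^(−5/2) = 0.082344.
Δσ_z = 3×281/(2π×4.2²) × 0.082344 = 7.6059 × 0.082344 = 0.6263 kPa

Δσ_z ≈ 0.626 kPa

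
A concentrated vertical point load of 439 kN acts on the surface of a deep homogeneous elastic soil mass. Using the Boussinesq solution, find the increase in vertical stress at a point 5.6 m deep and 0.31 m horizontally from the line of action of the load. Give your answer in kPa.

Δσ_z ≈ 6.63 kPa

Boussinesq vertical stress below a point load on an elastic half-space:
Δσ_z = 3P/(2πz²) · [1 + (r/z)²]^(−5/2)
r/z = 0.31/5.6 = 0.055357; [1+(r/z)²]^(−5/2) = 0.99238.
Δσ_z = 3×439/(2π×5.6²) × 0.99238 = 6.6839 × 0.99238 = 6.633 kPa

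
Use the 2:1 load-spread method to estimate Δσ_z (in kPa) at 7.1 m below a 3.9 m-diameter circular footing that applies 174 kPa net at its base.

Δσ_z ≈ 21.9 kPa

By the 2:1 method the load spreads at 1 horizontal : 2 vertical, so at depth z the loaded area has grown by z in each plan dimension:
Δσ ≈ qD²/(D+z)² = 174×3.9²/(3.9+7.1)² = 21.872 kPa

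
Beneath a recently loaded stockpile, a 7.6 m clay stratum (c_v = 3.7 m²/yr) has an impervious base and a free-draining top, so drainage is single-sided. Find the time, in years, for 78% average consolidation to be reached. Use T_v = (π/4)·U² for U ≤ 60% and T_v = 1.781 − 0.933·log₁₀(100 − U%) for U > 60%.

Drainage path length: H_d = H = 7.6 m (single drainage).
U > 60%: T_v = 1.781 − 0.933·log₁₀(100 − 78) = 0.52852.
t = T_v·H_d²/c_v = 0.52852×7.6²/3.7 = 8.251 years.

t ≈ 8.25 years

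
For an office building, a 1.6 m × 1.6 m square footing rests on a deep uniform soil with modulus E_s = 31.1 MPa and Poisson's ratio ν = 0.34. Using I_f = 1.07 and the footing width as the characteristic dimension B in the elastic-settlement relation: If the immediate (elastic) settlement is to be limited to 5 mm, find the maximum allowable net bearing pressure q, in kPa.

q ≈ 103 kPa

E_s = 31.1 MPa = 31100 kPa.
S_e = q·B·(1−ν²)/E_s · I_f  ⇒  q = S_e·E_s / (B·(1−ν²)·I_f).
q = 0.005 × 31100 / (1.6 × 0.8844 × 1.07) = 102.7 kPa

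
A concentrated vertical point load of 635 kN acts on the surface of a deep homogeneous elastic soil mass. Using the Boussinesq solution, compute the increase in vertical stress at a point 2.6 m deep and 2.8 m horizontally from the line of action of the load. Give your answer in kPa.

Boussinesq vertical stress below a point load on an elastic half-space:
Δσ_z = 3P/(2πz²) · [1 + (r/z)²]^(−5/2)
r/z = 2.8/2.6 = 1.0769; [1+(r/z)²]^(−5/2) = 0.14588.
Δσ_z = 3×635/(2π×2.6²) × 0.14588 = 44.851 × 0.14588 = 6.543 kPa

Δσ_z ≈ 6.54 kPa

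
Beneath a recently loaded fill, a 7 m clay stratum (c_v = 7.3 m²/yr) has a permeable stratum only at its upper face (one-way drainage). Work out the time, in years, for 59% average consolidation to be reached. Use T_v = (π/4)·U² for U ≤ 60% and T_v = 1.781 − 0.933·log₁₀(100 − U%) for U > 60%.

Drainage path length: H_d = H = 7 m (single drainage).
U ≤ 60%: T_v = (π/4)·U² = (π/4)×0.59² = 0.2734.
t = T_v·H_d²/c_v = 0.2734×7²/7.3 = 1.835 years.

t ≈ 1.84 years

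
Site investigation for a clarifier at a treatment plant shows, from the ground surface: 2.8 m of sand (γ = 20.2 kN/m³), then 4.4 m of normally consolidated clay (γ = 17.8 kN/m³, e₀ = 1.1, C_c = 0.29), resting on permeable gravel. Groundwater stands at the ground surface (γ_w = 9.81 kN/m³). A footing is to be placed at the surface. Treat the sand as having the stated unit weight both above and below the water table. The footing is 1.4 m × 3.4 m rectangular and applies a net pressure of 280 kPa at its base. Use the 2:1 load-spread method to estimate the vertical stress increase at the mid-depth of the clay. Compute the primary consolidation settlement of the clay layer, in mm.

Mid-depth of clay below the ground surface: z = 2.8 + 4.4/2 = 5 m.
Total vertical stress at mid-clay: σ_v = 20.2×2.8 + 17.8×2.2 = 95.72 kPa.
Pore pressure: u = 9.81×(5 − 0) = 49.05 kPa.
Initial effective stress: σ'_0 = σ_v − u = 95.72 − 49.05 = 46.67 kPa.
Stress increase at mid-clay by the 2:1 spreading method:
Δσ = qBL/((B+z)(L+z)) = 280×1.4×3.4/((1.4+5)(3.4+5)) = 24.792 kPa
Final effective stress: σ'_f = σ'_0 + Δσ = 46.67 + 24.792 = 71.462 kPa.
Normally consolidated clay, so the full stress increment lies on the virgin compression line:
S_c = C_c·H/(1+e₀)·log₁₀(σ'_f/σ'_0) = 0.29×4.4/(1+1.1)×log₁₀(71.462/46.67)
    = 0.60762 × 0.18504 = 0.1124 m

S_c ≈ 112 mm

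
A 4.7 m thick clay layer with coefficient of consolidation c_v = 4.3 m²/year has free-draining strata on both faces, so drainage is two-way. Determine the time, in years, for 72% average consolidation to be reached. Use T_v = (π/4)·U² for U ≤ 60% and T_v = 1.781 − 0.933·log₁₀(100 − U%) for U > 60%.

Drainage path length: H_d = H/2 = 2.35 m (double drainage).
U > 60%: T_v = 1.781 − 0.933·log₁₀(100 − 72) = 0.4308.
t = T_v·H_d²/c_v = 0.4308×2.35²/4.3 = 0.5533 years.

t ≈ 0.553 years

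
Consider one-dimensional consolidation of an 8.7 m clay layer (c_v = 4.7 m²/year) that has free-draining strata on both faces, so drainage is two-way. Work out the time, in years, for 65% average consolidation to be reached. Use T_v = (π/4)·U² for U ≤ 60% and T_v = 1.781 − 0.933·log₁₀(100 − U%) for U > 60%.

Drainage path length: H_d = H/2 = 4.35 m (double drainage).
U > 60%: T_v = 1.781 − 0.933·log₁₀(100 − 65) = 0.34038.
t = T_v·H_d²/c_v = 0.34038×4.35²/4.7 = 1.37 years.

t ≈ 1.37 years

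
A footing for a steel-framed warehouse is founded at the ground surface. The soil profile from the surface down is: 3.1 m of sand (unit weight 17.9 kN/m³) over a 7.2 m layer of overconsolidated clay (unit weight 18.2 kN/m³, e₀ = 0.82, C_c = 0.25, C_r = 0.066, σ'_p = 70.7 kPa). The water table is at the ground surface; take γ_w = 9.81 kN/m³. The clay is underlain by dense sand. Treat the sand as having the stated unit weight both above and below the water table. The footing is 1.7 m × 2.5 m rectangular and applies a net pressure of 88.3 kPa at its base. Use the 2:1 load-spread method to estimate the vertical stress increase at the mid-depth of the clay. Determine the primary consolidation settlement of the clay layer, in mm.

S_c ≈ 9.55 mm

Mid-depth of clay below the ground surface: z = 3.1 + 7.2/2 = 6.7 m.
Total vertical stress at mid-clay: σ_v = 17.9×3.1 + 18.2×3.6 = 121.01 kPa.
Pore pressure: u = 9.81×(6.7 − 0) = 65.727 kPa.
Initial effective stress: σ'_0 = σ_v − u = 121.01 − 65.727 = 55.283 kPa.
Stress increase at mid-clay by the 2:1 spreading method:
Δσ = qBL/((B+z)(L+z)) = 88.3×1.7×2.5/((1.7+6.7)(2.5+6.7)) = 4.856 kPa
Final effective stress: σ'_f = 55.283 + 4.856 = 60.139 kPa.
σ'_f = 60.139 ≤ σ'_p = 70.7 kPa, so the clay remains overconsolidated and only the recompression index applies:
S_c = C_r·H/(1+e₀)·log₁₀(σ'_f/σ'_0) = 0.066×7.2/1.82×log₁₀(60.139/55.283)
    = 0.2611 × 0.036565 = 0.009547 m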